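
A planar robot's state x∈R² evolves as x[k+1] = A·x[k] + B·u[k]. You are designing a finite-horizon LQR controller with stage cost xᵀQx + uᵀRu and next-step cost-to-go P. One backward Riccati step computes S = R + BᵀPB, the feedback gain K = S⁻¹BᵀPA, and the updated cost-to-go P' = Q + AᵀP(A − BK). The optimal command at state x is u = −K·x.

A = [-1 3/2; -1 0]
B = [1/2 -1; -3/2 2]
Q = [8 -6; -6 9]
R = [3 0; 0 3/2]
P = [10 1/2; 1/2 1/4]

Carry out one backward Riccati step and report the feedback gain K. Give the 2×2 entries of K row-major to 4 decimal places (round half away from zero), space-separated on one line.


BᵀP = [4.2500 -0.1250; -9.0000 0.0000]
S = R + BᵀPB = [3 0; 0 3/2] + [2.3125 -4.5000; -4.5000 9.0000] = [5.3125 -4.5000; -4.5000 10.5000]
BᵀPA = [-4.1250 6.3750; 9.0000 -13.5000]
K = S⁻¹·BᵀPA = [-0.0792 0.1741; 0.8232 -1.2111]
A−BK = [-0.1372 0.2018; -2.7652 2.6834]
AᵀP(A−BK) = [3.5145 -4.1319; -4.1319 5.0402]
P' = Q + AᵀP(A−BK) = [11.5145 -10.1319; -10.1319 14.0402]
tr(P') = 25.5547

-0.0792 0.1741 0.8232 -1.2111


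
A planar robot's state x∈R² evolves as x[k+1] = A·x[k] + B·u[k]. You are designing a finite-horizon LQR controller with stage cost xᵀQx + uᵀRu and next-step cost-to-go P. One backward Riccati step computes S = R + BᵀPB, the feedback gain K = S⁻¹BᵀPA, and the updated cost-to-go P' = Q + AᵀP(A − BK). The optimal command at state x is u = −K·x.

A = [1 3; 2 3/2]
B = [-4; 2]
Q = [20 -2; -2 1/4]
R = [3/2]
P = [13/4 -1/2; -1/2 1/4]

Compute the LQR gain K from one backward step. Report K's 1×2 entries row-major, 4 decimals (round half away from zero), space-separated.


BᵀP = [-14.0000 2.5000]
S = R + BᵀPB = [3/2] + [61.0000] = [62.5000]
BᵀPA = [-9.0000 -38.2500]
K = S⁻¹·BᵀPA = [-0.1440 -0.6120]
A−BK = [0.4240 0.5520; 2.2880 2.7240]
AᵀP(A−BK) = [0.9540 1.2420; 1.2420 1.9035]
P' = Q + AᵀP(A−BK) = [20.9540 -0.7580; -0.7580 2.1535]
tr(P') = 23.1075

-0.1440 -0.6120


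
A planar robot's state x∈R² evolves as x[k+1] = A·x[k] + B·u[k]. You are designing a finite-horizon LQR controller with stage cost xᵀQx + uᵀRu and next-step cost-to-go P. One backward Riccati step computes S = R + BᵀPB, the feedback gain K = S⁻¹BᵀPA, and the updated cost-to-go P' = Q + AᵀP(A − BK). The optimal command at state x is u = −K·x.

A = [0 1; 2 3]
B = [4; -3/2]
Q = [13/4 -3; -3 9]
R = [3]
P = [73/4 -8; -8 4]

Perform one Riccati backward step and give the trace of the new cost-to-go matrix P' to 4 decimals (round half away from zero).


17.9575

BᵀP = [85.0000 -38.0000]
S = R + BᵀPB = [3] + [397.0000] = [400.0000]
BᵀPA = [-76.0000 -29.0000]
K = S⁻¹·BᵀPA = [-0.1900 -0.0725]
A−BK = [0.7600 1.2900; 1.7150 2.8913]
AᵀP(A−BK) = [1.5600 2.4900; 2.4900 4.1475]
P' = Q + AᵀP(A−BK) = [4.8100 -0.5100; -0.5100 13.1475]
tr(P') = 17.9575


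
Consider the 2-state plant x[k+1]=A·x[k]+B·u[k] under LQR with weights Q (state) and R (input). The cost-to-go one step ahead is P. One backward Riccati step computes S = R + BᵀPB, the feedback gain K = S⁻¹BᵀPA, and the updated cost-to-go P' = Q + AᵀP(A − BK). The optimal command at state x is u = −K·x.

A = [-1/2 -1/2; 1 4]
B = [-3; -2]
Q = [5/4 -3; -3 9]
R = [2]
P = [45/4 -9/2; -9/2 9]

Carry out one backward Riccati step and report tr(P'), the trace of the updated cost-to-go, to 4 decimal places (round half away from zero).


BᵀP = [-24.7500 -4.5000]
S = R + BᵀPB = [2] + [83.2500] = [85.2500]
BᵀPA = [7.8750 -5.6250]
K = S⁻¹·BᵀPA = [0.0924 -0.0660]
A−BK = [-0.2229 -0.6979; 1.1848 3.8680]
AᵀP(A−BK) = [15.5850 50.5821; 50.5821 164.4413]
P' = Q + AᵀP(A−BK) = [16.8350 47.5821; 47.5821 173.4413]
tr(P') = 190.2764

190.2764


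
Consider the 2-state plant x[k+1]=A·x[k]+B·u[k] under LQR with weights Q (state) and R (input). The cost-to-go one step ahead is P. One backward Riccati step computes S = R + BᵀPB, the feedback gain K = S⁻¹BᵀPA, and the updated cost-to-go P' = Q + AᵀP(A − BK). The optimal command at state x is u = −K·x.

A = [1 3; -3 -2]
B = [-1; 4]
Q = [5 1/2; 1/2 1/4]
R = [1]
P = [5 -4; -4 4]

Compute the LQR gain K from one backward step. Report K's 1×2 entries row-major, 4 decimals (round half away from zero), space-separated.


-0.7941 -1.0098

BᵀP = [-21.0000 20.0000]
S = R + BᵀPB = [1] + [101.0000] = [102.0000]
BᵀPA = [-81.0000 -103.0000]
K = S⁻¹·BᵀPA = [-0.7941 -1.0098]
A−BK = [0.2059 1.9902; 0.1765 2.0392]
AᵀP(A−BK) = [0.6765 1.2059; 1.2059 4.9902]
P' = Q + AᵀP(A−BK) = [5.6765 1.7059; 1.7059 5.2402]
tr(P') = 10.9167


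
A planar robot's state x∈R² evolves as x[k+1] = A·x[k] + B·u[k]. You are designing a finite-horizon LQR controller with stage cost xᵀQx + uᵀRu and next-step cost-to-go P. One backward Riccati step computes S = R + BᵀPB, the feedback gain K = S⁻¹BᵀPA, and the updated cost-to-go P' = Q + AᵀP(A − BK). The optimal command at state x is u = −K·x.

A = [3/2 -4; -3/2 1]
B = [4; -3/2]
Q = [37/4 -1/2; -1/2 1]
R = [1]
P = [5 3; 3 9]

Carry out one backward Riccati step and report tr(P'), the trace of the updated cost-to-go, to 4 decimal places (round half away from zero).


BᵀP = [15.5000 -1.5000]
S = R + BᵀPB = [1] + [64.2500] = [65.2500]
BᵀPA = [25.5000 -63.5000]
K = S⁻¹·BᵀPA = [0.3908 -0.9732]
A−BK = [-0.0632 -0.1073; -0.9138 -0.4598]
AᵀP(A−BK) = [8.0345 3.8161; 3.8161 3.2031]
P' = Q + AᵀP(A−BK) = [17.2845 3.3161; 3.3161 4.2031]
tr(P') = 21.4875

21.4875


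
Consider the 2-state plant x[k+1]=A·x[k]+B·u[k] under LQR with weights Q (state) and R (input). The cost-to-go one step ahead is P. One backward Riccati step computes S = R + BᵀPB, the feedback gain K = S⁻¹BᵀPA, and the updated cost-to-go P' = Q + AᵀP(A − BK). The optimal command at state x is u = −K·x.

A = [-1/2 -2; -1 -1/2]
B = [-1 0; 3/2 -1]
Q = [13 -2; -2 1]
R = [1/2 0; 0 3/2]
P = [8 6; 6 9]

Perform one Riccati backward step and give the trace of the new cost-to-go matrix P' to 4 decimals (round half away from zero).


BᵀP = [1.0000 7.5000; -6.0000 -9.0000]
S = R + BᵀPB = [1/2 0; 0 3/2] + [10.2500 -7.5000; -7.5000 9.0000] = [10.7500 -7.5000; -7.5000 10.5000]
BᵀPA = [-8.0000 -5.7500; 12.0000 16.5000]
K = S⁻¹·BᵀPA = [0.1060 1.1192; 1.2185 2.3709]
A−BK = [-0.3940 -0.8808; 0.0596 0.1921]
AᵀP(A−BK) = [3.2252 6.5033; 6.5033 13.5662]
P' = Q + AᵀP(A−BK) = [16.2252 4.5033; 4.5033 14.5662]
tr(P') = 30.7914

30.7914


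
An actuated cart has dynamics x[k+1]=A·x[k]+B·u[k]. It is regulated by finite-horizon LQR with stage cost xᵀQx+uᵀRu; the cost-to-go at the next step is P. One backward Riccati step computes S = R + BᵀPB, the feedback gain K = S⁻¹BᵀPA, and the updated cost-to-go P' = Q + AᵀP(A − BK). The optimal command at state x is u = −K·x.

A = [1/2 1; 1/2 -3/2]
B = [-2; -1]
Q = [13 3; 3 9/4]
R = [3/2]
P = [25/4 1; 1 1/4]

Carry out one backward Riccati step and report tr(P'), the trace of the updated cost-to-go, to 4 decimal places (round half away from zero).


15.8369

BᵀP = [-13.5000 -2.2500]
S = R + BᵀPB = [3/2] + [29.2500] = [30.7500]
BᵀPA = [-7.8750 -10.1250]
K = S⁻¹·BᵀPA = [-0.2561 -0.3293]
A−BK = [-0.0122 0.3415; 0.2439 -1.8293]
AᵀP(A−BK) = [0.1082 0.0945; 0.0945 0.4787]
P' = Q + AᵀP(A−BK) = [13.1082 3.0945; 3.0945 2.7287]
tr(P') = 15.8369


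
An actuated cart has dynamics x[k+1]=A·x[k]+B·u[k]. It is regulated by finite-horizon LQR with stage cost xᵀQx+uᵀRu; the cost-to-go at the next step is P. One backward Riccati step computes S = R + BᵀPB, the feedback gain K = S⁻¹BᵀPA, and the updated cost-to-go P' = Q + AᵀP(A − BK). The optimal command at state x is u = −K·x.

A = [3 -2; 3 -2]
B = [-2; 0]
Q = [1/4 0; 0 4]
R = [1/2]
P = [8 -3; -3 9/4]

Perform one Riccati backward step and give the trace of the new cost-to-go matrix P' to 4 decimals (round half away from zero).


19.5000

BᵀP = [-16.0000 6.0000]
S = R + BᵀPB = [1/2] + [32.0000] = [32.5000]
BᵀPA = [-30.0000 20.0000]
K = S⁻¹·BᵀPA = [-0.9231 0.6154]
A−BK = [1.1538 -0.7692; 3.0000 -2.0000]
AᵀP(A−BK) = [10.5577 -7.0385; -7.0385 4.6923]
P' = Q + AᵀP(A−BK) = [10.8077 -7.0385; -7.0385 8.6923]
tr(P') = 19.5000


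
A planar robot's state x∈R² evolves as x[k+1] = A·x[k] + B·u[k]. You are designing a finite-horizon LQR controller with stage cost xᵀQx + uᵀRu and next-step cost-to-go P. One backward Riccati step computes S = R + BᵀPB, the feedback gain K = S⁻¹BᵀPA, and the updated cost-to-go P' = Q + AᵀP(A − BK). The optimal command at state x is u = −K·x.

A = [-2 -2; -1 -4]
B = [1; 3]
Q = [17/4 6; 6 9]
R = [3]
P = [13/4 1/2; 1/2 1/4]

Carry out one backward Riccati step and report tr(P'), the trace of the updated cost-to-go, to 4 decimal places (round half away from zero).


BᵀP = [4.7500 1.2500]
S = R + BᵀPB = [3] + [8.5000] = [11.5000]
BᵀPA = [-10.7500 -14.5000]
K = S⁻¹·BᵀPA = [-0.9348 -1.2609]
A−BK = [-1.0652 -0.7391; 1.8043 -0.2174]
AᵀP(A−BK) = [5.2011 5.4457; 5.4457 6.7174]
P' = Q + AᵀP(A−BK) = [9.4511 11.4457; 11.4457 15.7174]
tr(P') = 25.1685

25.1685


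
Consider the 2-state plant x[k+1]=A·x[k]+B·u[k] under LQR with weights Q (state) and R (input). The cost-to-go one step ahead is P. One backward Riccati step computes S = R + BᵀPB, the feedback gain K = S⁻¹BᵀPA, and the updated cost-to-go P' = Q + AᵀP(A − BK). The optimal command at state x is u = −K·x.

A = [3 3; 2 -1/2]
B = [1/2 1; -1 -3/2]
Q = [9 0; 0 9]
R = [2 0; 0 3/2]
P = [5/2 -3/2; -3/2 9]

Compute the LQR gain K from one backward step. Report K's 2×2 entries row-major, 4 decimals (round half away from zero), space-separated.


-0.6598 -0.0075 -0.1491 0.7610

BᵀP = [2.7500 -9.7500; 4.7500 -15.0000]
S = R + BᵀPB = [2 0; 0 3/2] + [11.1250 17.3750; 17.3750 27.2500] = [13.1250 17.3750; 17.3750 28.7500]
BᵀPA = [-11.2500 13.1250; -15.7500 21.7500]
K = S⁻¹·BᵀPA = [-0.6598 -0.0075; -0.1491 0.7610]
A−BK = [3.4790 2.2427; 1.1166 0.6341]
AᵀP(A−BK) = [30.7293 18.6523; 18.6523 12.7955]
P' = Q + AᵀP(A−BK) = [39.7293 18.6523; 18.6523 21.7955]
tr(P') = 61.5248


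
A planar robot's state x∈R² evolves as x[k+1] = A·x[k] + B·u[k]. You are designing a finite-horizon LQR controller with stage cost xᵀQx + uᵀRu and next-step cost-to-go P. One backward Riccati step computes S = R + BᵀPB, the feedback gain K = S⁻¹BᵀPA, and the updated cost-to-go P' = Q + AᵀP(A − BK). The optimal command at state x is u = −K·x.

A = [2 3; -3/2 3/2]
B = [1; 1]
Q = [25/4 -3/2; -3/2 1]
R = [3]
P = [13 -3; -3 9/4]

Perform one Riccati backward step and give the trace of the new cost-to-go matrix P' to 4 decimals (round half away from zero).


72.8827

BᵀP = [10.0000 -0.7500]
S = R + BᵀPB = [3] + [9.2500] = [12.2500]
BᵀPA = [21.1250 28.8750]
K = S⁻¹·BᵀPA = [1.7245 2.3571]
A−BK = [0.2755 0.6429; -3.2245 -0.8571]
AᵀP(A−BK) = [38.6327 27.6429; 27.6429 27.0000]
P' = Q + AᵀP(A−BK) = [44.8827 26.1429; 26.1429 28.0000]
tr(P') = 72.8827


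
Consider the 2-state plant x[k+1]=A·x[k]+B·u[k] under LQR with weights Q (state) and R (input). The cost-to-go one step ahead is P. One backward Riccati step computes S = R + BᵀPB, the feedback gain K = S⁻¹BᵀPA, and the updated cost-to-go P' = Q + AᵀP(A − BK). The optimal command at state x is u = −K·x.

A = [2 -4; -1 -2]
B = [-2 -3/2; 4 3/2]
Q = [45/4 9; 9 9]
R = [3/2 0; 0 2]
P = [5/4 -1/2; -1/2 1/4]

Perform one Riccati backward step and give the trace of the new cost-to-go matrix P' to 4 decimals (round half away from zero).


22.9251

BᵀP = [-4.5000 2.0000; -2.6250 1.1250]
S = R + BᵀPB = [3/2 0; 0 2] + [17.0000 9.7500; 9.7500 5.6250] = [18.5000 9.7500; 9.7500 7.6250]
BᵀPA = [-11.0000 14.0000; -6.3750 8.2500]
K = S⁻¹·BᵀPA = [-0.4721 0.5720; -0.2323 0.3505]
A−BK = [0.7072 -2.3302; 1.2371 -4.8139]
AᵀP(A−BK) = [0.5752 -0.9732; -0.9732 2.0999]
P' = Q + AᵀP(A−BK) = [11.8252 8.0268; 8.0268 11.0999]
tr(P') = 22.9251


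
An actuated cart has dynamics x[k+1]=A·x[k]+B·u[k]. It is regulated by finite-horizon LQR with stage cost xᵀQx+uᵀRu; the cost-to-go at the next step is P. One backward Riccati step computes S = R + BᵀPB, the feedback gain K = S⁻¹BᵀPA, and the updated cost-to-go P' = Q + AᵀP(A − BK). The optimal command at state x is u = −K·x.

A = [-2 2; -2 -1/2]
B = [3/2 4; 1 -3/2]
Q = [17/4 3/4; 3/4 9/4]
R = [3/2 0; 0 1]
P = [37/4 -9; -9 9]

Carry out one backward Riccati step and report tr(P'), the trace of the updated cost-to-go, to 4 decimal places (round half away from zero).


BᵀP = [4.8750 -4.5000; 50.5000 -49.5000]
S = R + BᵀPB = [3/2 0; 0 1] + [2.8125 26.2500; 26.2500 276.2500] = [4.3125 26.2500; 26.2500 277.2500]
BᵀPA = [-0.7500 12.0000; -2.0000 125.7500]
K = S⁻¹·BᵀPA = [-0.3068 0.0514; 0.0218 0.4487]
A−BK = [-1.6271 0.1281; -1.6604 0.1216]
AᵀP(A−BK) = [0.8135 -0.0640; -0.0640 0.2098]
P' = Q + AᵀP(A−BK) = [5.0635 0.6860; 0.6860 2.4598]
tr(P') = 7.5233

7.5233


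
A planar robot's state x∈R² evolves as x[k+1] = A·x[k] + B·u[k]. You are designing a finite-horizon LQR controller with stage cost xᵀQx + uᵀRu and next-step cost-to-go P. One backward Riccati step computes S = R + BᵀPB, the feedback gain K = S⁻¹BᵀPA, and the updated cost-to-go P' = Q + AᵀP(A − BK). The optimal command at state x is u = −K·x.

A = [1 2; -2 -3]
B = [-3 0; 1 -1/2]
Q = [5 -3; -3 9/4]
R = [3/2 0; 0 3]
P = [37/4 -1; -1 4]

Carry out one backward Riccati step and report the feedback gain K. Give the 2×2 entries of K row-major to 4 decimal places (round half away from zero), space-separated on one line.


BᵀP = [-28.7500 7.0000; 0.5000 -2.0000]
S = R + BᵀPB = [3/2 0; 0 3] + [93.2500 -3.5000; -3.5000 1.0000] = [94.7500 -3.5000; -3.5000 4.0000]
BᵀPA = [-42.7500 -78.5000; 4.5000 7.0000]
K = S⁻¹·BᵀPA = [-0.4233 -0.7894; 0.7546 1.0593]
A−BK = [-0.2699 -0.3681; -1.1994 -1.6810]
AᵀP(A−BK) = [7.7577 10.9877; 10.9877 15.6196]
P' = Q + AᵀP(A−BK) = [12.7577 7.9877; 7.9877 17.8696]
tr(P') = 30.6273

-0.4233 -0.7894 0.7546 1.0593


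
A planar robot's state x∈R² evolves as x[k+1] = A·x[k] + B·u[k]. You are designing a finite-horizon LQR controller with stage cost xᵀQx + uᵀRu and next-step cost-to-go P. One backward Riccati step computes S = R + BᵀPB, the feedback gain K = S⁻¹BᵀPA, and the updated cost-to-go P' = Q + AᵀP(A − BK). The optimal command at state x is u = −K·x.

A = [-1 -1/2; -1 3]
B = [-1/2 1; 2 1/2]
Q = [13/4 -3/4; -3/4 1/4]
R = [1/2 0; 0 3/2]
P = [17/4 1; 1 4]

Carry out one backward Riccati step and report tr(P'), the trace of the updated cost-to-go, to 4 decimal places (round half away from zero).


6.0657

BᵀP = [-0.1250 7.5000; 4.7500 3.0000]
S = R + BᵀPB = [1/2 0; 0 3/2] + [15.0625 3.6250; 3.6250 6.2500] = [15.5625 3.6250; 3.6250 7.7500]
BᵀPA = [-7.3750 22.5625; -7.7500 6.6250]
K = S⁻¹·BᵀPA = [-0.2704 1.4036; -0.8735 0.1983]
A−BK = [-0.2617 0.0035; -0.0224 0.0936]
AᵀP(A−BK) = [1.4859 -0.4865; -0.4865 1.0798]
P' = Q + AᵀP(A−BK) = [4.7359 -1.2365; -1.2365 1.3298]
tr(P') = 6.0657


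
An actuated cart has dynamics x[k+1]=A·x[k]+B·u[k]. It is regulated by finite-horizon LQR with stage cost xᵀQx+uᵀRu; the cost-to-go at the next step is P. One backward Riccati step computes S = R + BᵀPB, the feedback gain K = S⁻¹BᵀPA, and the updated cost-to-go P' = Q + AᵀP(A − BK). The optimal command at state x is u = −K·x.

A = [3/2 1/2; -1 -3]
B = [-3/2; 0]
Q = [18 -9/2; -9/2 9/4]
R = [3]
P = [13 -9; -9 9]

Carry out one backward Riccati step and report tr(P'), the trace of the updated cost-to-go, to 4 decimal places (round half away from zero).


BᵀP = [-19.5000 13.5000]
S = R + BᵀPB = [3] + [29.2500] = [32.2500]
BᵀPA = [-42.7500 -50.2500]
K = S⁻¹·BᵀPA = [-1.3256 -1.5581]
A−BK = [-0.4884 -1.8372; -1.0000 -3.0000]
AᵀP(A−BK) = [8.5814 15.1395; 15.1395 32.9535]
P' = Q + AᵀP(A−BK) = [26.5814 10.6395; 10.6395 35.2035]
tr(P') = 61.7849

61.7849


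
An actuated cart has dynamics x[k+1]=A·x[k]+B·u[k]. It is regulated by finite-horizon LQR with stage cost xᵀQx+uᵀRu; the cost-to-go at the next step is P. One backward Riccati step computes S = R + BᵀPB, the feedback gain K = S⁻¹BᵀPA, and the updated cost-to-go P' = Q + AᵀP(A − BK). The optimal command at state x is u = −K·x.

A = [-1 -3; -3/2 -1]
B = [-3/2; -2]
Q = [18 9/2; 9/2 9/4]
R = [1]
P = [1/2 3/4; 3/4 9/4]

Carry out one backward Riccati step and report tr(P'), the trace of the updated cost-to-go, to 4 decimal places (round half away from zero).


22.2013

BᵀP = [-2.2500 -5.6250]
S = R + BᵀPB = [1] + [14.6250] = [15.6250]
BᵀPA = [10.6875 12.3750]
K = S⁻¹·BᵀPA = [0.6840 0.7920]
A−BK = [0.0260 -1.8120; -0.1320 0.5840]
AᵀP(A−BK) = [0.5023 0.5355; 0.5355 1.4490]
P' = Q + AᵀP(A−BK) = [18.5023 5.0355; 5.0355 3.6990]
tr(P') = 22.2013


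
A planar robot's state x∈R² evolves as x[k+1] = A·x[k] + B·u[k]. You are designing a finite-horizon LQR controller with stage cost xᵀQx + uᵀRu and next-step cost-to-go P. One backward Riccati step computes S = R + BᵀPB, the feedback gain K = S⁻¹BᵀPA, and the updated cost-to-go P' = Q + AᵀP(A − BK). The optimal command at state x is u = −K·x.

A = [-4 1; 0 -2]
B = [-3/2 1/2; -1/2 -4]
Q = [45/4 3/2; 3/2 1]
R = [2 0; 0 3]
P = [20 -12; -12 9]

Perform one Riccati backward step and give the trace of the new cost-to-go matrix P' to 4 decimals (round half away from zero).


24.5937

BᵀP = [-24.0000 13.5000; 58.0000 -42.0000]
S = R + BᵀPB = [2 0; 0 3] + [29.2500 -66.0000; -66.0000 197.0000] = [31.2500 -66.0000; -66.0000 200.0000]
BᵀPA = [96.0000 -51.0000; -232.0000 142.0000]
K = S⁻¹·BᵀPA = [2.0528 -0.4372; -0.4826 0.5657]
A−BK = [-0.6795 0.0614; -0.9039 0.0444]
AᵀP(A−BK) = [10.9736 -2.7814; -2.7814 1.3701]
P' = Q + AᵀP(A−BK) = [22.2236 -1.2814; -1.2814 2.3701]
tr(P') = 24.5937


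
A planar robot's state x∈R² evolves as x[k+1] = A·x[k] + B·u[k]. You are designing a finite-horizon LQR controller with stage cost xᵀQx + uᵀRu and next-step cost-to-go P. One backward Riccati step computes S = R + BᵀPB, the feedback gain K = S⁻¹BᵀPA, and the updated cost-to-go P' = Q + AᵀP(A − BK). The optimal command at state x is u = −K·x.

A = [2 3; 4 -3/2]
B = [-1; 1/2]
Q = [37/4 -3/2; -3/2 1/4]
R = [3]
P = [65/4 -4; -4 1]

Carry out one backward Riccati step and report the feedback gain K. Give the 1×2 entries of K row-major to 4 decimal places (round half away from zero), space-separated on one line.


BᵀP = [-18.2500 4.5000]
S = R + BᵀPB = [3] + [20.5000] = [23.5000]
BᵀPA = [-18.5000 -61.5000]
K = S⁻¹·BᵀPA = [-0.7872 -2.6170]
A−BK = [1.2128 0.3830; 4.3936 -0.1915]
AᵀP(A−BK) = [2.4362 7.0851; 7.0851 23.5532]
P' = Q + AᵀP(A−BK) = [11.6862 5.5851; 5.5851 23.8032]
tr(P') = 35.4894

-0.7872 -2.6170


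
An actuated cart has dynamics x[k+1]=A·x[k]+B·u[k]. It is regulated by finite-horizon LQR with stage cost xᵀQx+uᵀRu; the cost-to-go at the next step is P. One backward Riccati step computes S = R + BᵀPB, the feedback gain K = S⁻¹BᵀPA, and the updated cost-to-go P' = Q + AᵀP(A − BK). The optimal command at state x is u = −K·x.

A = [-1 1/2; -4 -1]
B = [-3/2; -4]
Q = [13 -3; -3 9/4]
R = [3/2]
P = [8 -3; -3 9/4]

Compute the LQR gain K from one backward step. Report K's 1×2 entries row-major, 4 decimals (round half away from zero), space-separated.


0.9231 0.2308

BᵀP = [0.0000 -4.5000]
S = R + BᵀPB = [3/2] + [18.0000] = [19.5000]
BᵀPA = [18.0000 4.5000]
K = S⁻¹·BᵀPA = [0.9231 0.2308]
A−BK = [0.3846 0.8462; -0.3077 -0.0769]
AᵀP(A−BK) = [3.3846 3.8462; 3.8462 6.2115]
P' = Q + AᵀP(A−BK) = [16.3846 0.8462; 0.8462 8.4615]
tr(P') = 24.8462


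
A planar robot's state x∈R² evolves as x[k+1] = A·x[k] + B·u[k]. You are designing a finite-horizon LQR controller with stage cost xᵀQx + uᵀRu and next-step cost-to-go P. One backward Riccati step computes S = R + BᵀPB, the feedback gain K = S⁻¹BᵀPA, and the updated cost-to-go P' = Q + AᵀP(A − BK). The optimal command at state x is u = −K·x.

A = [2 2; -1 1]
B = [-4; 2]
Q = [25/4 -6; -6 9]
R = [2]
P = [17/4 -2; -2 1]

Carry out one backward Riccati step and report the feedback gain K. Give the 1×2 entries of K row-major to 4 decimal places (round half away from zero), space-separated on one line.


BᵀP = [-21.0000 10.0000]
S = R + BᵀPB = [2] + [104.0000] = [106.0000]
BᵀPA = [-52.0000 -32.0000]
K = S⁻¹·BᵀPA = [-0.4906 -0.3019]
A−BK = [0.0377 0.7925; -0.0189 1.6038]
AᵀP(A−BK) = [0.4906 0.3019; 0.3019 0.3396]
P' = Q + AᵀP(A−BK) = [6.7406 -5.6981; -5.6981 9.3396]
tr(P') = 16.0802

-0.4906 -0.3019


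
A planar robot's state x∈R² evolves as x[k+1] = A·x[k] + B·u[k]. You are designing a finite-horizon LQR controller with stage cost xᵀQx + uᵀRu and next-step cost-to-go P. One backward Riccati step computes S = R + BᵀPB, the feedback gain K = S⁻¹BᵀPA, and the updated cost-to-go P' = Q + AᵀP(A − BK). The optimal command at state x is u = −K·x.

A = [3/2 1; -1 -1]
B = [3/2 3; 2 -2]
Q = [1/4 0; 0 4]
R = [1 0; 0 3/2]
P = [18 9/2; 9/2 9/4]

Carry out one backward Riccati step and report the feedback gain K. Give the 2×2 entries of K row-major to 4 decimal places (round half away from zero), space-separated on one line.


0.0342 -0.0775 0.4690 0.3597

BᵀP = [36.0000 11.2500; 45.0000 9.0000]
S = R + BᵀPB = [1 0; 0 3/2] + [76.5000 85.5000; 85.5000 117.0000] = [77.5000 85.5000; 85.5000 118.5000]
BᵀPA = [42.7500 24.7500; 58.5000 36.0000]
K = S⁻¹·BᵀPA = [0.0342 -0.0775; 0.4690 0.3597]
A−BK = [0.0417 0.0371; -0.1305 -0.1257]
AᵀP(A−BK) = [0.3517 0.2698; 0.2698 0.2184]
P' = Q + AᵀP(A−BK) = [0.6017 0.2698; 0.2698 4.2184]
tr(P') = 4.8202


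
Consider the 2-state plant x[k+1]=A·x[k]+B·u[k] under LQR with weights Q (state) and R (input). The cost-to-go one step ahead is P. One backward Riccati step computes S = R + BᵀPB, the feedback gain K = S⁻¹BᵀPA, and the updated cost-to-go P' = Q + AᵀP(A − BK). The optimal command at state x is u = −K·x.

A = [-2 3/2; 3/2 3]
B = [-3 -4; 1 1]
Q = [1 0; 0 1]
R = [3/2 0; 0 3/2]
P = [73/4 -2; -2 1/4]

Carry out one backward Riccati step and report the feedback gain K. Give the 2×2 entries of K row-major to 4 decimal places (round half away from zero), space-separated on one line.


0.2556 -0.1260 0.3317 -0.1884

BᵀP = [-56.7500 6.2500; -75.0000 8.2500]
S = R + BᵀPB = [3/2 0; 0 3/2] + [176.5000 233.2500; 233.2500 308.2500] = [178.0000 233.2500; 233.2500 309.7500]
BᵀPA = [122.8750 -66.3750; 162.3750 -87.7500]
K = S⁻¹·BᵀPA = [0.2556 -0.1260; 0.3317 -0.1884]
A−BK = [0.0938 0.3684; 0.9127 3.3144]
AᵀP(A−BK) = [0.2895 -0.0494; -0.0494 0.4161]
P' = Q + AᵀP(A−BK) = [1.2895 -0.0494; -0.0494 1.4161]
tr(P') = 2.7056


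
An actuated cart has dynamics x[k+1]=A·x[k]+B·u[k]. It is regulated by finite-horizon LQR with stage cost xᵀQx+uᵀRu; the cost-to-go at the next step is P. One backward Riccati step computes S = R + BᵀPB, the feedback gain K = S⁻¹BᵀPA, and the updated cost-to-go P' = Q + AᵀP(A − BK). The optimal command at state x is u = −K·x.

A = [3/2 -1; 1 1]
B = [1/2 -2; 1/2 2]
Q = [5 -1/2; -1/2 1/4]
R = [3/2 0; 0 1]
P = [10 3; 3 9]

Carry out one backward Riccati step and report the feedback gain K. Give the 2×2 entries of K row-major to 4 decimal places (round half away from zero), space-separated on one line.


BᵀP = [6.5000 6.0000; -14.0000 12.0000]
S = R + BᵀPB = [3/2 0; 0 1] + [6.2500 -1.0000; -1.0000 52.0000] = [7.7500 -1.0000; -1.0000 53.0000]
BᵀPA = [15.7500 -0.5000; -9.0000 26.0000]
K = S⁻¹·BᵀPA = [2.0153 -0.0012; -0.1318 0.4905]
A−BK = [0.2288 -0.0183; 0.2559 0.0195]
AᵀP(A−BK) = [7.5737 -0.0659; -0.0659 0.2453]
P' = Q + AᵀP(A−BK) = [12.5737 -0.5659; -0.5659 0.4953]
tr(P') = 13.0689

2.0153 -0.0012 -0.1318 0.4905


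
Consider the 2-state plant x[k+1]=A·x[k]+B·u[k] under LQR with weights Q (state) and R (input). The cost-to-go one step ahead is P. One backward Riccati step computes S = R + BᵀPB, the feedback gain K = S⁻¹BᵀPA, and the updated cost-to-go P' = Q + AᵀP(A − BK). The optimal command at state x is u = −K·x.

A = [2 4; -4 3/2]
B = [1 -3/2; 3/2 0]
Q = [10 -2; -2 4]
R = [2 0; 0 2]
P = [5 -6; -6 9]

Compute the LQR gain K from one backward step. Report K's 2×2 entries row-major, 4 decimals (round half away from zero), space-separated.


BᵀP = [-4.0000 7.5000; -7.5000 9.0000]
S = R + BᵀPB = [2 0; 0 2] + [7.2500 6.0000; 6.0000 11.2500] = [9.2500 6.0000; 6.0000 13.2500]
BᵀPA = [-38.0000 -4.7500; -51.0000 -16.5000]
K = S⁻¹·BᵀPA = [-2.2816 0.4166; -2.8159 -1.4339]
A−BK = [0.0578 1.4325; -0.5776 0.8751]
AᵀP(A−BK) = [29.6895 6.7004; 6.7004 6.5690]
P' = Q + AᵀP(A−BK) = [39.6895 4.7004; 4.7004 10.5690]
tr(P') = 50.2585

-2.2816 0.4166 -2.8159 -1.4339


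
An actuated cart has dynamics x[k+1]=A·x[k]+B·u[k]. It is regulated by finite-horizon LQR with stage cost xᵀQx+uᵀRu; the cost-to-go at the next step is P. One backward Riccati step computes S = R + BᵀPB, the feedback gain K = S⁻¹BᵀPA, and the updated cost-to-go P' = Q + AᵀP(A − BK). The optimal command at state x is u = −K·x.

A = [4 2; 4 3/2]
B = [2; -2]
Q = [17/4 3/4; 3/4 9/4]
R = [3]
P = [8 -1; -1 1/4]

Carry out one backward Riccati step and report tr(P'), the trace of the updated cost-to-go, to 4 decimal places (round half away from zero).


BᵀP = [18.0000 -2.5000]
S = R + BᵀPB = [3] + [41.0000] = [44.0000]
BᵀPA = [62.0000 32.2500]
K = S⁻¹·BᵀPA = [1.4091 0.7330]
A−BK = [1.1818 0.5341; 6.8182 2.9659]
AᵀP(A−BK) = [12.6364 6.0568; 6.0568 2.9247]
P' = Q + AᵀP(A−BK) = [16.8864 6.8068; 6.8068 5.1747]
tr(P') = 22.0611

22.0611


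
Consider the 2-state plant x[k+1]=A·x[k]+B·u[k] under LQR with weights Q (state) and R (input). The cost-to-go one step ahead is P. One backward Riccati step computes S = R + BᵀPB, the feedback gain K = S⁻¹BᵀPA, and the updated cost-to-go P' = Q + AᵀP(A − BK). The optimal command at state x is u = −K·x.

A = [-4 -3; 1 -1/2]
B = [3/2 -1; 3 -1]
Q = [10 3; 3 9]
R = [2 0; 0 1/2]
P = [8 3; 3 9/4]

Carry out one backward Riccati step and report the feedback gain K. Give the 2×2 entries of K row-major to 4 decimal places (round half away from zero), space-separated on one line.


BᵀP = [21.0000 11.2500; -11.0000 -5.2500]
S = R + BᵀPB = [2 0; 0 1/2] + [65.2500 -32.2500; -32.2500 16.2500] = [67.2500 -32.2500; -32.2500 16.7500]
BᵀPA = [-72.7500 -68.6250; 38.7500 35.6250]
K = S⁻¹·BᵀPA = [0.3603 -0.0065; 3.0072 2.1143]
A−BK = [-1.5333 -0.8759; 2.9262 1.6339]
AᵀP(A−BK) = [15.9349 9.4711; 9.4711 5.7927]
P' = Q + AᵀP(A−BK) = [25.9349 12.4711; 12.4711 14.7927]
tr(P') = 40.7276

0.3603 -0.0065 3.0072 2.1143


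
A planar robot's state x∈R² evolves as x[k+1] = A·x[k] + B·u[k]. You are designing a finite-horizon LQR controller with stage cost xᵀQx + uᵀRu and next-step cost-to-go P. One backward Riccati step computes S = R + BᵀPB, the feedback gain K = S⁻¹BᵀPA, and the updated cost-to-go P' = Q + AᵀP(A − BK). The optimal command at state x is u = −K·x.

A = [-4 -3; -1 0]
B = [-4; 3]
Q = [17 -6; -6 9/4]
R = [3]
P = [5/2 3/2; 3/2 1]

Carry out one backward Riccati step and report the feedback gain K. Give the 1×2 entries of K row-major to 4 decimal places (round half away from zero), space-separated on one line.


BᵀP = [-5.5000 -3.0000]
S = R + BᵀPB = [3] + [13.0000] = [16.0000]
BᵀPA = [25.0000 16.5000]
K = S⁻¹·BᵀPA = [1.5625 1.0313]
A−BK = [2.2500 1.1250; -5.6875 -3.0938]
AᵀP(A−BK) = [13.9375 8.7188; 8.7188 5.4844]
P' = Q + AᵀP(A−BK) = [30.9375 2.7188; 2.7188 7.7344]
tr(P') = 38.6719

1.5625 1.0313


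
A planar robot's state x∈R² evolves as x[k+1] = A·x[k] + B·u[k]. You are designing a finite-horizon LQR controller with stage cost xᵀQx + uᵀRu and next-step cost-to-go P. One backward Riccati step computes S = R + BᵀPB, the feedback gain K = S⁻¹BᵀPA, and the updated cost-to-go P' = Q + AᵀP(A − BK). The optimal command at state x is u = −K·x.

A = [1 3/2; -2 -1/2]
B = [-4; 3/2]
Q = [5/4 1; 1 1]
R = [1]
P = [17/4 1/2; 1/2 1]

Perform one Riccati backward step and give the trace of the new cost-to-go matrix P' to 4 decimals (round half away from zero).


5.0785

BᵀP = [-16.2500 -0.5000]
S = R + BᵀPB = [1] + [64.2500] = [65.2500]
BᵀPA = [-15.2500 -24.1250]
K = S⁻¹·BᵀPA = [-0.2337 -0.3697]
A−BK = [0.0651 0.0211; -1.6494 0.0546]
AᵀP(A−BK) = [2.6858 -0.0134; -0.0134 0.1427]
P' = Q + AᵀP(A−BK) = [3.9358 0.9866; 0.9866 1.1427]
tr(P') = 5.0785


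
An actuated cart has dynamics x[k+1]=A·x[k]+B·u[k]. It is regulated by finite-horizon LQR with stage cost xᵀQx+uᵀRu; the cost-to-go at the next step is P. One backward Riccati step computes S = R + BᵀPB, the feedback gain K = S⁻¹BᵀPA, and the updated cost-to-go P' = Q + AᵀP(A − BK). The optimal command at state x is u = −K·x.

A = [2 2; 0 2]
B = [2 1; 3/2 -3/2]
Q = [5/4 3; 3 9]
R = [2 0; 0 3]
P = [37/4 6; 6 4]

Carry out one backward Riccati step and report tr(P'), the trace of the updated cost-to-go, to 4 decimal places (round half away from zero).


BᵀP = [27.5000 18.0000; 0.2500 0.0000]
S = R + BᵀPB = [2 0; 0 3] + [82.0000 0.5000; 0.5000 0.2500] = [84.0000 0.5000; 0.5000 3.2500]
BᵀPA = [55.0000 91.0000; 0.5000 0.5000]
K = S⁻¹·BᵀPA = [0.6544 1.0834; 0.0532 -0.0128]
A−BK = [0.6379 -0.1540; -0.9019 0.3556]
AᵀP(A−BK) = [0.9789 1.4189; 1.4189 2.4161]
P' = Q + AᵀP(A−BK) = [2.2289 4.4189; 4.4189 11.4161]
tr(P') = 13.6451

13.6451


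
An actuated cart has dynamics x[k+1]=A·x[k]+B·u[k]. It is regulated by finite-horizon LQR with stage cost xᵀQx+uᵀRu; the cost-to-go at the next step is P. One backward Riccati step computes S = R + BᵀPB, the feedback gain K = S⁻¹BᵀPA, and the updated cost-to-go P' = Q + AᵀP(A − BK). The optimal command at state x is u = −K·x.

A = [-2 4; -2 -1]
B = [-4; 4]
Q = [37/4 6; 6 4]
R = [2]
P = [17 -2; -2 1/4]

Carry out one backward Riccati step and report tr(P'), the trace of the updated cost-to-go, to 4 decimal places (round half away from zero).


15.5380

BᵀP = [-76.0000 9.0000]
S = R + BᵀPB = [2] + [340.0000] = [342.0000]
BᵀPA = [134.0000 -313.0000]
K = S⁻¹·BᵀPA = [0.3918 -0.9152]
A−BK = [-0.4327 0.3392; -3.5673 2.6608]
AᵀP(A−BK) = [0.4971 -0.8626; -0.8626 1.7909]
P' = Q + AᵀP(A−BK) = [9.7471 5.1374; 5.1374 5.7909]
tr(P') = 15.5380


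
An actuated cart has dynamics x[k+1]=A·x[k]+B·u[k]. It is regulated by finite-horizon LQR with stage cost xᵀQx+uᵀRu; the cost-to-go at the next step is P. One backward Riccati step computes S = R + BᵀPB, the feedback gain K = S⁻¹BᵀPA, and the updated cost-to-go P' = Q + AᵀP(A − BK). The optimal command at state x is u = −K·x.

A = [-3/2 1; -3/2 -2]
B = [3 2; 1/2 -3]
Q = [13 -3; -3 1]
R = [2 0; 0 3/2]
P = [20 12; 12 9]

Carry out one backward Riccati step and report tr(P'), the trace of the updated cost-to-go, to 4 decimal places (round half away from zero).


BᵀP = [66.0000 40.5000; 4.0000 -3.0000]
S = R + BᵀPB = [2 0; 0 3/2] + [218.2500 10.5000; 10.5000 17.0000] = [220.2500 10.5000; 10.5000 18.5000]
BᵀPA = [-159.7500 -15.0000; -1.5000 10.0000]
K = S⁻¹·BᵀPA = [-0.7415 -0.0965; 0.3398 0.5953]
A−BK = [0.0450 0.0988; -0.1099 -0.1659]
AᵀP(A−BK) = [1.3034 0.4796; 0.4796 0.5997]
P' = Q + AᵀP(A−BK) = [14.3034 -2.5204; -2.5204 1.5997]
tr(P') = 15.9031

15.9031


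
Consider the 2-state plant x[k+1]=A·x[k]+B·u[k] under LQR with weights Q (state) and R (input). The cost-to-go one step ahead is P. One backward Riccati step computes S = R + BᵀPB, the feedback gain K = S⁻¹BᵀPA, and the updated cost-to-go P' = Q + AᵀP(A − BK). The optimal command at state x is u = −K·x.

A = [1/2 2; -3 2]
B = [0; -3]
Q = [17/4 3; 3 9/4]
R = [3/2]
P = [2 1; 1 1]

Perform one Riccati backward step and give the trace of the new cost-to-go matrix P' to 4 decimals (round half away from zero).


BᵀP = [-3.0000 -3.0000]
S = R + BᵀPB = [3/2] + [9.0000] = [10.5000]
BᵀPA = [7.5000 -12.0000]
K = S⁻¹·BᵀPA = [0.7143 -1.1429]
A−BK = [0.5000 2.0000; -0.8571 -1.4286]
AᵀP(A−BK) = [1.1429 -0.4286; -0.4286 6.2857]
P' = Q + AᵀP(A−BK) = [5.3929 2.5714; 2.5714 8.5357]
tr(P') = 13.9286

13.9286


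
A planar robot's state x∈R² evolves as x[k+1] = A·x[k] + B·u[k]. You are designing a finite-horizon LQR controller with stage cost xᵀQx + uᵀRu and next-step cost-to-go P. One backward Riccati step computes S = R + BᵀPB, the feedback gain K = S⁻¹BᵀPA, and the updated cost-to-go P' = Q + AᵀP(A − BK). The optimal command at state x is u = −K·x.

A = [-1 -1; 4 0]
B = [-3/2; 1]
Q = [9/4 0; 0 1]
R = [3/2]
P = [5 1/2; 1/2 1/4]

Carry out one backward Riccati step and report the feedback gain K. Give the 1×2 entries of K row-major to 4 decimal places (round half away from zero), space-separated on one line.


BᵀP = [-7.0000 -0.5000]
S = R + BᵀPB = [3/2] + [10.0000] = [11.5000]
BᵀPA = [5.0000 7.0000]
K = S⁻¹·BᵀPA = [0.4348 0.6087]
A−BK = [-0.3478 -0.0870; 3.5652 -0.6087]
AᵀP(A−BK) = [2.8261 -0.0435; -0.0435 0.7391]
P' = Q + AᵀP(A−BK) = [5.0761 -0.0435; -0.0435 1.7391]
tr(P') = 6.8152

0.4348 0.6087


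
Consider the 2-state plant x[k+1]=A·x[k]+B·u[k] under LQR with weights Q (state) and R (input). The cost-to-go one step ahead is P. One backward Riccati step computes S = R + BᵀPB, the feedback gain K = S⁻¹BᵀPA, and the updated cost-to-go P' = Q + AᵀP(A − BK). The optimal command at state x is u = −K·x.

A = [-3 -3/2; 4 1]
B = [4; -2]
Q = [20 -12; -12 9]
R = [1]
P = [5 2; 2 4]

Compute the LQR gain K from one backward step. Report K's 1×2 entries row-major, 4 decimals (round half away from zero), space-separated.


-0.7385 -0.3692

BᵀP = [16.0000 0.0000]
S = R + BᵀPB = [1] + [64.0000] = [65.0000]
BᵀPA = [-48.0000 -24.0000]
K = S⁻¹·BᵀPA = [-0.7385 -0.3692]
A−BK = [-0.0462 -0.0231; 2.5231 0.2615]
AᵀP(A−BK) = [25.5538 2.7769; 2.7769 0.3885]
P' = Q + AᵀP(A−BK) = [45.5538 -9.2231; -9.2231 9.3885]
tr(P') = 54.9423


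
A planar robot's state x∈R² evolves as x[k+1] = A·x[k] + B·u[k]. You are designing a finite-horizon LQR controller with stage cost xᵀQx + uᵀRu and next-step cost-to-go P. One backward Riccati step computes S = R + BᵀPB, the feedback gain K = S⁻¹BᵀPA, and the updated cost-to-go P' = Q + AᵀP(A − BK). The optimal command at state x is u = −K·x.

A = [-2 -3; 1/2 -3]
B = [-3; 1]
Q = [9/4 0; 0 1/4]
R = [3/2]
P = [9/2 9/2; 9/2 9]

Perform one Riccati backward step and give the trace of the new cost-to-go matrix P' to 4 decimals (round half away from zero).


137.5703

BᵀP = [-9.0000 -4.5000]
S = R + BᵀPB = [3/2] + [22.5000] = [24.0000]
BᵀPA = [15.7500 40.5000]
K = S⁻¹·BᵀPA = [0.6563 1.6875]
A−BK = [-0.0313 2.0625; -0.1563 -4.6875]
AᵀP(A−BK) = [0.9141 7.1719; 7.1719 134.1563]
P' = Q + AᵀP(A−BK) = [3.1641 7.1719; 7.1719 134.4063]
tr(P') = 137.5703


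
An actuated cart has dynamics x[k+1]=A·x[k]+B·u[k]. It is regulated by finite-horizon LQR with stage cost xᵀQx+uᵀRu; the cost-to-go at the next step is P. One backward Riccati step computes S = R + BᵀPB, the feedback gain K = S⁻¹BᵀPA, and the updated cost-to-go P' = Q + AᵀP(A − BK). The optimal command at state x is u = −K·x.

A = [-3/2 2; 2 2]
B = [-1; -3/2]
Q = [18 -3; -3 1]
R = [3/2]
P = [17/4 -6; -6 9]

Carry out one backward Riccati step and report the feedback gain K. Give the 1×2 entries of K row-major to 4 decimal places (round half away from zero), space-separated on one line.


-2.7656 -0.6875

BᵀP = [4.7500 -7.5000]
S = R + BᵀPB = [3/2] + [6.5000] = [8.0000]
BᵀPA = [-22.1250 -5.5000]
K = S⁻¹·BᵀPA = [-2.7656 -0.6875]
A−BK = [-4.2656 1.3125; -2.1484 0.9688]
AᵀP(A−BK) = [20.3730 2.0391; 2.0391 1.2188]
P' = Q + AᵀP(A−BK) = [38.3730 -0.9609; -0.9609 2.2188]
tr(P') = 40.5918


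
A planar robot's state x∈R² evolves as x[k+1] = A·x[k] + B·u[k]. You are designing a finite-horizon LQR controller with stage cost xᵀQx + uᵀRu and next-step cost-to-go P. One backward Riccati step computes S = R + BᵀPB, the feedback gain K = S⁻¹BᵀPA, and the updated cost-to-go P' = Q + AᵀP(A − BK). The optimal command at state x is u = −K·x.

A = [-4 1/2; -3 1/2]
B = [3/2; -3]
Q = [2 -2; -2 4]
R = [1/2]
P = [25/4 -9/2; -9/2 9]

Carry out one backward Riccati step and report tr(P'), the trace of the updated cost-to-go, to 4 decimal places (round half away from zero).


BᵀP = [22.8750 -33.7500]
S = R + BᵀPB = [1/2] + [135.5625] = [136.0625]
BᵀPA = [9.7500 -5.4375]
K = S⁻¹·BᵀPA = [0.0717 -0.0400]
A−BK = [-4.1075 0.5599; -2.7850 0.3801]
AᵀP(A−BK) = [72.3013 -9.8604; -9.8604 1.3452]
P' = Q + AᵀP(A−BK) = [74.3013 -11.8604; -11.8604 5.3452]
tr(P') = 79.6465

79.6465


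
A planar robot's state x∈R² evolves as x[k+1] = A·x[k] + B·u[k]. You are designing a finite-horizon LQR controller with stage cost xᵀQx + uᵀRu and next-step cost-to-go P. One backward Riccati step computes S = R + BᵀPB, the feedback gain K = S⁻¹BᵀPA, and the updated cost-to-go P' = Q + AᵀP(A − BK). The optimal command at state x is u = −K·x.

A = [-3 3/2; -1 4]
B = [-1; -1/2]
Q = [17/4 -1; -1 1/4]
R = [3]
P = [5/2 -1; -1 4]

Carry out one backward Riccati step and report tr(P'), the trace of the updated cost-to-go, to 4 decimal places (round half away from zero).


64.8068

BᵀP = [-2.0000 -1.0000]
S = R + BᵀPB = [3] + [2.5000] = [5.5000]
BᵀPA = [7.0000 -7.0000]
K = S⁻¹·BᵀPA = [1.2727 -1.2727]
A−BK = [-1.7273 0.2273; -0.3636 3.3636]
AᵀP(A−BK) = [11.5909 -4.8409; -4.8409 48.7159]
P' = Q + AᵀP(A−BK) = [15.8409 -5.8409; -5.8409 48.9659]
tr(P') = 64.8068


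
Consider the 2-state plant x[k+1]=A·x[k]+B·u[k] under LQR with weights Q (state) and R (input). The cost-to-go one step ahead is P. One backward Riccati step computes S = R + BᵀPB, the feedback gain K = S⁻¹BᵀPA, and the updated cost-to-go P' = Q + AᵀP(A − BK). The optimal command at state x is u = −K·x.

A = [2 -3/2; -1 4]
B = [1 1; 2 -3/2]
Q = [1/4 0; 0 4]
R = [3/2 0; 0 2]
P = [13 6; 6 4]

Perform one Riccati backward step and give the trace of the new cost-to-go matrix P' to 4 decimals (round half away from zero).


BᵀP = [25.0000 14.0000; 4.0000 0.0000]
S = R + BᵀPB = [3/2 0; 0 2] + [53.0000 4.0000; 4.0000 4.0000] = [54.5000 4.0000; 4.0000 6.0000]
BᵀPA = [36.0000 18.5000; 8.0000 -6.0000]
K = S⁻¹·BᵀPA = [0.5916 0.4341; 0.9389 -1.2894]
A−BK = [0.4695 -0.6447; -0.7749 1.1977]
AᵀP(A−BK) = [3.1897 -3.3119; -3.3119 5.4831]
P' = Q + AᵀP(A−BK) = [3.4397 -3.3119; -3.3119 9.4831]
tr(P') = 12.9228

12.9228


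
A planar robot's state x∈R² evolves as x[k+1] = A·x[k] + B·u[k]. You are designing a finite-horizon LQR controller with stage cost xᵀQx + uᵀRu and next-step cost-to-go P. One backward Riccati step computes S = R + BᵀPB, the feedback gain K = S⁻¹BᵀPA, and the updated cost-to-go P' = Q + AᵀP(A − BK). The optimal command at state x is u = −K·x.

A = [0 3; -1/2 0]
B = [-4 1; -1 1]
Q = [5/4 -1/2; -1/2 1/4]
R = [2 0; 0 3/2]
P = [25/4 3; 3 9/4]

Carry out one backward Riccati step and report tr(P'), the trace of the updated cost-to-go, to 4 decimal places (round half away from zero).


2.8592

BᵀP = [-28.0000 -14.2500; 9.2500 5.2500]
S = R + BᵀPB = [2 0; 0 3/2] + [126.2500 -42.2500; -42.2500 14.5000] = [128.2500 -42.2500; -42.2500 16.0000]
BᵀPA = [7.1250 -84.0000; -2.6250 27.7500]
K = S⁻¹·BᵀPA = [0.0116 -0.6427; -0.1335 0.0372]
A−BK = [0.1798 0.3919; -0.3550 -0.6799]
AᵀP(A−BK) = [0.1296 0.1770; 0.1770 1.2296]
P' = Q + AᵀP(A−BK) = [1.3796 -0.3230; -0.3230 1.4796]
tr(P') = 2.8592


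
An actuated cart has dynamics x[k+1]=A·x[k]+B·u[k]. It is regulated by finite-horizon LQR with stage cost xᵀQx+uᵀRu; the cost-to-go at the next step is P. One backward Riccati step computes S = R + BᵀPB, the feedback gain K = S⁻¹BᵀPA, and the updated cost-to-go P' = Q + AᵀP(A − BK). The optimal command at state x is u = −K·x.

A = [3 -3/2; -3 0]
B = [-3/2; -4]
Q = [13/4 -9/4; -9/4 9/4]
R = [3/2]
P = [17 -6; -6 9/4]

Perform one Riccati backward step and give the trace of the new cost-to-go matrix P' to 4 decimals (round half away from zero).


318.2500

BᵀP = [-1.5000 0.0000]
S = R + BᵀPB = [3/2] + [2.2500] = [3.7500]
BᵀPA = [-4.5000 2.2500]
K = S⁻¹·BᵀPA = [-1.2000 0.6000]
A−BK = [1.2000 -0.6000; -7.8000 2.4000]
AᵀP(A−BK) = [275.8500 -100.8000; -100.8000 36.9000]
P' = Q + AᵀP(A−BK) = [279.1000 -103.0500; -103.0500 39.1500]
tr(P') = 318.2500
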